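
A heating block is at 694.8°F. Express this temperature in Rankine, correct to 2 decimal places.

In Celsius: (694.8 - 32) × 5/9 = 368.2222°C.
In Rankine: 368.2222 × 1.8 + 491.67 = 1154.47°R.

1154.47°R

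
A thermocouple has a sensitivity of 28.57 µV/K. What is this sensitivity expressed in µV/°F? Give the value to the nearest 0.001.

15.872 µV/°F

The quantity depends on a temperature interval, so only the ratio of degree sizes applies; the offset between the scales is irrelevant.
A change of 1°F is a change of 5/9 K, so per °F the value is 28.57 × 5/9 = 15.872.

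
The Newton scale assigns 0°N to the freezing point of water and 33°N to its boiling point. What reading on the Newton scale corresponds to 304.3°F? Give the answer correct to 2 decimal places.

First in Celsius: (304.3 - 32) × 5/9 = 151.2778°C.
Linearly onto the Newton scale: 0 + (151.2778 / 100) × (33 - 0) = 49.92°N.

49.92°N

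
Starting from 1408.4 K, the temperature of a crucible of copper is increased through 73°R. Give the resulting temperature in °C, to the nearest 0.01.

1175.81°C

Initial temperature in Celsius: 1408.4 - 273.15 = 1135.2500°C.
The 73°R change is an interval, so only the factor 5/9 applies: +73 × 5/9 = +40.5556°C.
Final Celsius temperature: 1135.2500 + 40.5556 = 1175.8056°C.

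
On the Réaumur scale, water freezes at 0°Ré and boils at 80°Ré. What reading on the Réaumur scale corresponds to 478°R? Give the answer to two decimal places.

-6.08°Ré

First in Celsius: (478 - 491.67) × 5/9 = -7.5944°C.
Linearly onto the Réaumur scale: 0 + (-7.5944 / 100) × (80 - 0) = -6.08°Ré.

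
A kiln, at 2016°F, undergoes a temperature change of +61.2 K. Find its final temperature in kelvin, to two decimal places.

Initial temperature in Celsius: (2016 - 32) × 5/9 = 1102.2222°C.
The 61.2 K change is an interval; Kelvin and Celsius degrees are the same size, so ΔC = +61.2°C.
Final Celsius temperature: 1102.2222 + 61.2000 = 1163.4222°C.
In kelvin: 1163.4222 + 273.15 = 1436.57 K.

1436.57 K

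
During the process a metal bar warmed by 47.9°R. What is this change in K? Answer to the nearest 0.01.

For a temperature interval the offset drops out; only the factor 5/9 applies.
47.9 × 5/9 = 26.61.

26.61 K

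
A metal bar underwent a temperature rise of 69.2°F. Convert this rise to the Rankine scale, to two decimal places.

69.20°R

Fahrenheit and Rankine degrees are the same size, so the interval is unchanged: 69.20.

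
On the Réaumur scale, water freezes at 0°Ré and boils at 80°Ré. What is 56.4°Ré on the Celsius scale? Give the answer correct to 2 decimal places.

Linear interpolation between the fixed points: C = (56.4 - 0) × 100 / (80 - 0) = 70.5000°C.

70.50°C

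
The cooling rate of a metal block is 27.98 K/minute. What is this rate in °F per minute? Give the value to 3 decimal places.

The quantity depends on a temperature interval, so only the ratio of degree sizes applies; the offset between the scales is irrelevant.
A change of 1 K is a change of 1.8°F, so 27.98 × 1.8 = 50.364.

50.364 °F/minute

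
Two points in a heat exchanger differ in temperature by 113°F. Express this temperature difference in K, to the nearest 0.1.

Only the scale ratio 5/9 matters for a change in temperature.
113 × 5/9 = 62.8.

62.8 K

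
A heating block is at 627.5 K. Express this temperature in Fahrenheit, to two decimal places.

In Celsius: 627.5 - 273.15 = 354.3500°C.
In Fahrenheit: 354.3500 × 1.8 + 32 = 669.83°F.

669.83°F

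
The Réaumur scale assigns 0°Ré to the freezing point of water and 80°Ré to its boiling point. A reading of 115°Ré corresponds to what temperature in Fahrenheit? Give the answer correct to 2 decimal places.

Linear interpolation between the fixed points: C = (115 - 0) × 100 / (80 - 0) = 143.7500°C.
Then 143.7500 × 1.8 + 32 = 290.75°F.

290.75°F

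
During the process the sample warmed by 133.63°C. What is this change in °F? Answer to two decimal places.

Only the scale ratio 1.8 matters for a change in temperature.
133.63 × 1.8 = 240.53.

240.53°F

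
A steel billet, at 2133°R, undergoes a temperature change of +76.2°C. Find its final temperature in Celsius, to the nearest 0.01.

988.05°C

Initial temperature in Celsius: (2133 - 491.67) × 5/9 = 911.8500°C.
Final Celsius temperature: 911.8500 + 76.2000 = 988.0500°C.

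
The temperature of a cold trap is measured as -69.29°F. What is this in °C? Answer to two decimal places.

-56.27°C

In Celsius: (-69.29 - 32) × 5/9 = -56.2722°C.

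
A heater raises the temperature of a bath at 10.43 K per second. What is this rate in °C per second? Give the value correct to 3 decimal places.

10.430 °C/second

Since only a temperature interval is involved, the additive offset between the scales drops out.
A change of 1 K is a change of 1°C, so 10.43 × 1 = 10.430.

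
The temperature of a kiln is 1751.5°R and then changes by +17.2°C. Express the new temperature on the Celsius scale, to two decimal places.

Initial temperature in Celsius: (1751.5 - 491.67) × 5/9 = 699.9056°C.
Final Celsius temperature: 699.9056 + 17.2000 = 717.1056°C.

717.11°C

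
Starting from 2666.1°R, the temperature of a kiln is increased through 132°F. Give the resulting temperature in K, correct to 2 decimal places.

1554.50 K

Initial temperature in Celsius: (2666.1 - 491.67) × 5/9 = 1208.0167°C.
The 132°F change is an interval, so only the factor 5/9 applies: +132 × 5/9 = +73.3333°C.
Final Celsius temperature: 1208.0167 + 73.3333 = 1281.3500°C.
In kelvin: 1281.3500 + 273.15 = 1554.50 K.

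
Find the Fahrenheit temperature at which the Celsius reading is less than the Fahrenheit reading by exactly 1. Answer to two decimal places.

-37.75°F

Let F be the Fahrenheit reading. The Celsius reading is C = 5/9·F - 17.7778.
Require C - F = -1: (-4/9)·F - 17.7778 = -1.
F = (-1 + 17.7778) / (-4/9) = -37.75.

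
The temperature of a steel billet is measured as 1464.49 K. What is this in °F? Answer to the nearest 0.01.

In Celsius: 1464.49 - 273.15 = 1191.3400°C.
In Fahrenheit: 1191.3400 × 1.8 + 32 = 2176.41°F.

2176.41°F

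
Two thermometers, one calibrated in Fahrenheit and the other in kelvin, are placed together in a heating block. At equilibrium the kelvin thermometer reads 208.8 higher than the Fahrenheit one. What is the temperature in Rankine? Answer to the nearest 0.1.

564.5°R

Let x be the Fahrenheit reading; then the kelvin reading is 5/9·x + 255.372.
(5/9·x + 255.372) - x = 208.8  ⇒  (-4/9)·x = -46.5722  ⇒  x = 104.7875°F.
In Celsius: (104.7875 - 32) × 5/9 = 40.4375°C.
In Rankine: 40.4375 × 1.8 + 491.67 = 564.5°R.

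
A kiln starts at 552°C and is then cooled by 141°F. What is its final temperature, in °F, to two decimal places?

884.60°F

The 141°F change is an interval, so only the factor 5/9 applies: -141 × 5/9 = -78.3333°C.
Final Celsius temperature: 552.0000 - 78.3333 = 473.6667°C.
In Fahrenheit: 473.6667 × 1.8 + 32 = 884.60°F.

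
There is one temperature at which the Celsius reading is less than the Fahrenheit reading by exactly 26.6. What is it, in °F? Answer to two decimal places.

Let F be the Fahrenheit reading. The Celsius reading is C = 5/9·F - 17.7778.
Require C - F = -26.6: (-4/9)·F - 17.7778 = -26.6.
F = (-26.6 + 17.7778) / (-4/9) = 19.85.

19.85°F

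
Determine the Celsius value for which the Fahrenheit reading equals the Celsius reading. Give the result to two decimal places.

Let C be the Celsius reading. The Fahrenheit reading is F = 1.8·C + 32.
Set F = C: 1.8·C + 32 = C.
(0.8)·C = -32  ⇒  C = -40.00.

-40.00°C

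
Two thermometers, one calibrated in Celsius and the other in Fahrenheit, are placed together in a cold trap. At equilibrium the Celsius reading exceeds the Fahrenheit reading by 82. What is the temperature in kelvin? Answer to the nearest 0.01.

130.65 K

Let x be the Celsius reading; then the Fahrenheit reading is 1.8·x + 32.
(1.8·x + 32) - x = -82  ⇒  (0.8)·x = -114  ⇒  x = -142.5000°C.
In kelvin: -142.5000 + 273.15 = 130.65 K.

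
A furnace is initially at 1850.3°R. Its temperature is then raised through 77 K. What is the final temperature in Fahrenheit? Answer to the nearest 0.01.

1529.23°F

Initial temperature in Celsius: (1850.3 - 491.67) × 5/9 = 754.7944°C.
The 77 K change is an interval; Kelvin and Celsius degrees are the same size, so ΔC = +77°C.
Final Celsius temperature: 754.7944 + 77.0000 = 831.7944°C.
In Fahrenheit: 831.7944 × 1.8 + 32 = 1529.23°F.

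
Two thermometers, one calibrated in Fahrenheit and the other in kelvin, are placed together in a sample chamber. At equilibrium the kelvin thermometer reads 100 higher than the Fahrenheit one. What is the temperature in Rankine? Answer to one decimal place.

809.3°R

Let x be the Fahrenheit reading; then the kelvin reading is 5/9·x + 255.372.
(5/9·x + 255.372) - x = 100  ⇒  (-4/9)·x = -155.372  ⇒  x = 349.5875°F.
In Celsius: (349.5875 - 32) × 5/9 = 176.4375°C.
In Rankine: 176.4375 × 1.8 + 491.67 = 809.3°R.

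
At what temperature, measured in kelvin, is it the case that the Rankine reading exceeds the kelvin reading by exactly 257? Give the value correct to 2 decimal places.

Let K be the kelvin reading. The Rankine reading is R = 1.8·K.
Require R - K = 257: (0.8)·K = 257.
K = (257) / (0.8) = 321.25.

321.25 K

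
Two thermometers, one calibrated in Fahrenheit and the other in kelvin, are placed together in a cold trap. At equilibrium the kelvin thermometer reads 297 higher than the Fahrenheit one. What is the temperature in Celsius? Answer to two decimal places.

-69.81°C

Let x be the Fahrenheit reading; then the kelvin reading is 5/9·x + 255.372.
(5/9·x + 255.372) - x = 297  ⇒  (-4/9)·x = 41.6278  ⇒  x = -93.6625°F.
In Celsius: (-93.6625 - 32) × 5/9 = -69.81°C.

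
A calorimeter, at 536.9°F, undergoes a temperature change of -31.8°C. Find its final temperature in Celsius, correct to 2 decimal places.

248.70°C

Initial temperature in Celsius: (536.9 - 32) × 5/9 = 280.5000°C.
Final Celsius temperature: 280.5000 - 31.8000 = 248.7000°C.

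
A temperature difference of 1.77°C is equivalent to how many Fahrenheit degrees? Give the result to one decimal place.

An interval of 1°C corresponds to 1.8°F.
1.77 × 1.8 = 3.2.

3.2°F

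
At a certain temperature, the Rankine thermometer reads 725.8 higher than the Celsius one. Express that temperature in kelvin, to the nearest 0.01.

Let x be the Celsius reading; then the Rankine reading is 1.8·x + 491.67.
(1.8·x + 491.67) - x = 725.8  ⇒  (0.8)·x = 234.13  ⇒  x = 292.6625°C.
In kelvin: 292.6625 + 273.15 = 565.81 K.

565.81 K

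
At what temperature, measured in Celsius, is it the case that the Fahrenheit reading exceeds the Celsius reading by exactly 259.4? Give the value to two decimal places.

284.25°C

Let C be the Celsius reading. The Fahrenheit reading is F = 1.8·C + 32.
Require F - C = 259.4: (0.8)·C + 32 = 259.4.
C = (259.4 - 32) / (0.8) = 284.25.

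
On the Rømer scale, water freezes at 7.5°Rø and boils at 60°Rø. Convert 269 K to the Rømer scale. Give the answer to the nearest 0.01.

5.32°Rø

First in Celsius: 269 - 273.15 = -4.1500°C.
Linearly onto the Rømer scale: 7.5 + (-4.1500 / 100) × (60 - 7.5) = 5.32°Rø.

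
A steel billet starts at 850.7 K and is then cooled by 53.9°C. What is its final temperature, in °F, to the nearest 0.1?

Initial temperature in Celsius: 850.7 - 273.15 = 577.5500°C.
Final Celsius temperature: 577.5500 - 53.9000 = 523.6500°C.
In Fahrenheit: 523.6500 × 1.8 + 32 = 974.6°F.

974.6°F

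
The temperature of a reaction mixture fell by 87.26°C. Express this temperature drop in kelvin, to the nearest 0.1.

Celsius and kelvin degrees are the same size, so the interval is unchanged: 87.3.

87.3 K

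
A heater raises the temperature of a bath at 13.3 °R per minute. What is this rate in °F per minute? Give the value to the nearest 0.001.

Since only a temperature interval is involved, the additive offset between the scales drops out.
A change of 1°R is a change of 1°F, so 13.3 × 1 = 13.300.

13.300 °F/minute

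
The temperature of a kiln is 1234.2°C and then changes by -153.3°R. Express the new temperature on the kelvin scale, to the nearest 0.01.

The 153.3°R change is an interval, so only the factor 5/9 applies: -153.3 × 5/9 = -85.1667°C.
Final Celsius temperature: 1234.2000 - 85.1667 = 1149.0333°C.
In kelvin: 1149.0333 + 273.15 = 1422.18 K.

1422.18 K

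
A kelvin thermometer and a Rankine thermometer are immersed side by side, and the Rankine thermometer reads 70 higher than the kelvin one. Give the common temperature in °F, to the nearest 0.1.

Let x be the kelvin reading; then the Rankine reading is 1.8·x.
(1.8·x) - x = 70  ⇒  (0.8)·x = 70  ⇒  x = 87.5000 K.
In Celsius: 87.5 - 273.15 = -185.6500°C.
In Fahrenheit: -185.6500 × 1.8 + 32 = -302.2°F.

-302.2°F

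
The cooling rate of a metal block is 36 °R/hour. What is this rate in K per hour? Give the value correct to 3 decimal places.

Since only a temperature interval is involved, the additive offset between the scales drops out.
A change of 1°R is a change of 5/9 K, so 36 × 5/9 = 20.000.

20.000 K/hour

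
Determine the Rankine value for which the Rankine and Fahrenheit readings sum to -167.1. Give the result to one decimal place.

146.3°R

Let R be the Rankine reading. The Fahrenheit reading is F = 1·R - 459.67.
Require R + F = -167.1: (2)·R - 459.67 = -167.1.
R = (-167.1 + 459.67) / (2) = 146.3.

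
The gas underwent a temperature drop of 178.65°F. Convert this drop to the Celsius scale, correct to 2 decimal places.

An interval of 1°F corresponds to 5/9°C.
178.65 × 5/9 = 99.25.

99.25°C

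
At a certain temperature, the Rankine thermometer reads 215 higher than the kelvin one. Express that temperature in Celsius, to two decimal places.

Let x be the kelvin reading; then the Rankine reading is 1.8·x.
(1.8·x) - x = 215  ⇒  (0.8)·x = 215  ⇒  x = 268.7500 K.
In Celsius: 268.75 - 273.15 = -4.40°C.

-4.40°C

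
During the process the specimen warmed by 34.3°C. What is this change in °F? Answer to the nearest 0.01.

61.74°F

An interval of 1°C corresponds to 1.8°F.
34.3 × 1.8 = 61.74.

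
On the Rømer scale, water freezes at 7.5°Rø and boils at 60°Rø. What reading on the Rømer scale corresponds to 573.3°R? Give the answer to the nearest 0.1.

31.3°Rø

First in Celsius: (573.3 - 491.67) × 5/9 = 45.3500°C.
Linearly onto the Rømer scale: 7.5 + (45.3500 / 100) × (60 - 7.5) = 31.3°Rø.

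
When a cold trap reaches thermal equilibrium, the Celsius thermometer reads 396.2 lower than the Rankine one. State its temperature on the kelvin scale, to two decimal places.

Let x be the Rankine reading; then the Celsius reading is 5/9·x - 273.15.
(5/9·x - 273.15) - x = -396.2  ⇒  (-4/9)·x = -123.05  ⇒  x = 276.8625°R.
In Celsius: (276.8625 - 491.67) × 5/9 = -119.3375°C.
In kelvin: -119.3375 + 273.15 = 153.81 K.

153.81 K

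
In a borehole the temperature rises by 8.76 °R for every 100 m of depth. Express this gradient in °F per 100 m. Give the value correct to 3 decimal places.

8.760 °F/100 m

The quantity depends on a temperature interval, so only the ratio of degree sizes applies; the offset between the scales is irrelevant.
A change of 1°R is a change of 1°F, so 8.76 × 1 = 8.760.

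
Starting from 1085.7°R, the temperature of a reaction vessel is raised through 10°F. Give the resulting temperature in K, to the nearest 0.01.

Initial temperature in Celsius: (1085.7 - 491.67) × 5/9 = 330.0167°C.
The 10°F change is an interval, so only the factor 5/9 applies: +10 × 5/9 = +5.5556°C.
Final Celsius temperature: 330.0167 + 5.5556 = 335.5722°C.
In kelvin: 335.5722 + 273.15 = 608.72 K.

608.72 K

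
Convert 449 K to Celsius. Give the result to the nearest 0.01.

In Celsius: 449 - 273.15 = 175.8500°C.

175.85°C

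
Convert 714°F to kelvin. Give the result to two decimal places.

In Celsius: (714 - 32) × 5/9 = 378.8889°C.
In kelvin: 378.8889 + 273.15 = 652.04 K.

652.04 K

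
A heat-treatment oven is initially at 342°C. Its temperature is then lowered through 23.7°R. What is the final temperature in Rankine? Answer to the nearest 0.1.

1083.6°R

The 23.7°R change is an interval, so only the factor 5/9 applies: -23.7 × 5/9 = -13.1667°C.
Final Celsius temperature: 342.0000 - 13.1667 = 328.8333°C.
In Rankine: 328.8333 × 1.8 + 491.67 = 1083.6°R.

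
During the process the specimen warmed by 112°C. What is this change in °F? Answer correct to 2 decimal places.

An interval of 1°C corresponds to 1.8°F.
112 × 1.8 = 201.60.

201.60°F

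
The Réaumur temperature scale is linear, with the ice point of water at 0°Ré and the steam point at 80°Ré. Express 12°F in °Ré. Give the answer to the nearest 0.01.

First in Celsius: (12 - 32) × 5/9 = -11.1111°C.
Linearly onto the Réaumur scale: 0 + (-11.1111 / 100) × (80 - 0) = -8.89°Ré.

-8.89°Ré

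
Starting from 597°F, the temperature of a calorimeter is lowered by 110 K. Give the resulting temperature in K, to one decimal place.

Initial temperature in Celsius: (597 - 32) × 5/9 = 313.8889°C.
The 110 K change is an interval; Kelvin and Celsius degrees are the same size, so ΔC = -110°C.
Final Celsius temperature: 313.8889 - 110.0000 = 203.8889°C.
In kelvin: 203.8889 + 273.15 = 477.0 K.

477.0 K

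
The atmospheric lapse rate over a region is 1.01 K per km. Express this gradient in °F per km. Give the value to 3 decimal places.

Since only a temperature interval is involved, the additive offset between the scales drops out.
A change of 1 K is a change of 1.8°F, so 1.01 × 1.8 = 1.818.

1.818 °F/km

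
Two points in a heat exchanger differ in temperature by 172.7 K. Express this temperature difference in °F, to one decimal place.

Only the scale ratio 1.8 matters for a change in temperature.
172.7 × 1.8 = 310.9.

310.9°F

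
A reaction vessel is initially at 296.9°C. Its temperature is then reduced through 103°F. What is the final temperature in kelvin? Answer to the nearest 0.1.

The 103°F change is an interval, so only the factor 5/9 applies: -103 × 5/9 = -57.2222°C.
Final Celsius temperature: 296.9000 - 57.2222 = 239.6778°C.
In kelvin: 239.6778 + 273.15 = 512.8 K.

512.8 K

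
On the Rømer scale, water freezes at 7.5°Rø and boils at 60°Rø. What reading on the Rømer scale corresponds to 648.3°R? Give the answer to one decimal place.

First in Celsius: (648.3 - 491.67) × 5/9 = 87.0167°C.
Linearly onto the Rømer scale: 7.5 + (87.0167 / 100) × (60 - 7.5) = 53.2°Rø.

53.2°Rø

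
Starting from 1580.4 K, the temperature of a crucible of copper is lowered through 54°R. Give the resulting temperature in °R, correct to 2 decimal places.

Initial temperature in Celsius: 1580.4 - 273.15 = 1307.2500°C.
The 54°R change is an interval, so only the factor 5/9 applies: -54 × 5/9 = -30.0000°C.
Final Celsius temperature: 1307.2500 - 30.0000 = 1277.2500°C.
In Rankine: 1277.2500 × 1.8 + 491.67 = 2790.72°R.

2790.72°R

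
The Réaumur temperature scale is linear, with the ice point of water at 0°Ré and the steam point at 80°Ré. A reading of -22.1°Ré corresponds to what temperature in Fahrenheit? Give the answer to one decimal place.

-17.7°F

Linear interpolation between the fixed points: C = (-22.1 - 0) × 100 / (80 - 0) = -27.6250°C.
Then -27.6250 × 1.8 + 32 = -17.7°F.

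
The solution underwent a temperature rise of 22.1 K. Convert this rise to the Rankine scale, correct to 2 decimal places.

39.78°R

An interval of 1 K corresponds to 1.8°R.
22.1 × 1.8 = 39.78.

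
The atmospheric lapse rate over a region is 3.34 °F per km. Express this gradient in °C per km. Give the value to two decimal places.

1.86 °C/km

Since only a temperature interval is involved, the additive offset between the scales drops out.
A change of 1°F is a change of 5/9°C, so 3.34 × 5/9 = 1.86.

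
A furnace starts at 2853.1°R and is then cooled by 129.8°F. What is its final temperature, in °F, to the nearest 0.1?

2263.6°F

Initial temperature in Celsius: (2853.1 - 491.67) × 5/9 = 1311.9056°C.
The 129.8°F change is an interval, so only the factor 5/9 applies: -129.8 × 5/9 = -72.1111°C.
Final Celsius temperature: 1311.9056 - 72.1111 = 1239.7944°C.
In Fahrenheit: 1239.7944 × 1.8 + 32 = 2263.6°F.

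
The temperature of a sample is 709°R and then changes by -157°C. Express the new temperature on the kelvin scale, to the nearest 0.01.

Initial temperature in Celsius: (709 - 491.67) × 5/9 = 120.7389°C.
Final Celsius temperature: 120.7389 - 157.0000 = -36.2611°C.
In kelvin: -36.2611 + 273.15 = 236.89 K.

236.89 K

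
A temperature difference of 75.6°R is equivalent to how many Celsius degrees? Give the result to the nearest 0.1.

42.0°C

Only the scale ratio 5/9 matters for a change in temperature.
75.6 × 5/9 = 42.0.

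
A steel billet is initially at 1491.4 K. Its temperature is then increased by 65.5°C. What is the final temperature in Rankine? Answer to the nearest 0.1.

Initial temperature in Celsius: 1491.4 - 273.15 = 1218.2500°C.
Final Celsius temperature: 1218.2500 + 65.5000 = 1283.7500°C.
In Rankine: 1283.7500 × 1.8 + 491.67 = 2802.4°R.

2802.4°R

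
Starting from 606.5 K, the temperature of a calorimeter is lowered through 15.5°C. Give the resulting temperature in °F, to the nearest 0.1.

604.1°F

Initial temperature in Celsius: 606.5 - 273.15 = 333.3500°C.
Final Celsius temperature: 333.3500 - 15.5000 = 317.8500°C.
In Fahrenheit: 317.8500 × 1.8 + 32 = 604.1°F.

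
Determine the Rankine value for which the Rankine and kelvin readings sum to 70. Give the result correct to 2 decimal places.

45.00°R

Let R be the Rankine reading. The kelvin reading is K = 5/9·R.
Require R + K = 70: (14/9)·R = 70.
R = (70) / (14/9) = 45.00.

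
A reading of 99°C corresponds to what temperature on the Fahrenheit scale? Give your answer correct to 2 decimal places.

In Fahrenheit: 99.0000 × 1.8 + 32 = 210.20°F.

210.20°F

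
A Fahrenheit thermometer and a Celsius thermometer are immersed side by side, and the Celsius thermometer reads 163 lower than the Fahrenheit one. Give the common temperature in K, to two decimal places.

436.90 K

Let x be the Fahrenheit reading; then the Celsius reading is 5/9·x - 17.7778.
(5/9·x - 17.7778) - x = -163  ⇒  (-4/9)·x = -145.222  ⇒  x = 326.7500°F.
In Celsius: (326.75 - 32) × 5/9 = 163.7500°C.
In kelvin: 163.7500 + 273.15 = 436.90 K.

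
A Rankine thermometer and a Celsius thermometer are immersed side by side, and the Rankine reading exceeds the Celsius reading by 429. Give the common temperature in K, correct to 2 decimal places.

Let x be the Rankine reading; then the Celsius reading is 5/9·x - 273.15.
(5/9·x - 273.15) - x = -429  ⇒  (-4/9)·x = -155.85  ⇒  x = 350.6625°R.
In Celsius: (350.6625 - 491.67) × 5/9 = -78.3375°C.
In kelvin: -78.3375 + 273.15 = 194.81 K.

194.81 K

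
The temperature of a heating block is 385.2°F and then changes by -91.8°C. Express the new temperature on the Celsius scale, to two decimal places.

Initial temperature in Celsius: (385.2 - 32) × 5/9 = 196.2222°C.
Final Celsius temperature: 196.2222 - 91.8000 = 104.4222°C.

104.42°C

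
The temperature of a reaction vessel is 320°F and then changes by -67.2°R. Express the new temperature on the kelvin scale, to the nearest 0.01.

Initial temperature in Celsius: (320 - 32) × 5/9 = 160.0000°C.
The 67.2°R change is an interval, so only the factor 5/9 applies: -67.2 × 5/9 = -37.3333°C.
Final Celsius temperature: 160.0000 - 37.3333 = 122.6667°C.
In kelvin: 122.6667 + 273.15 = 395.82 K.

395.82 K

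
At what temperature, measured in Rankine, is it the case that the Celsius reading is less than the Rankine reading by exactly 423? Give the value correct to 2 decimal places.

Let R be the Rankine reading. The Celsius reading is C = 5/9·R - 273.15.
Require C - R = -423: (-4/9)·R - 273.15 = -423.
R = (-423 + 273.15) / (-4/9) = 337.16.

337.16°R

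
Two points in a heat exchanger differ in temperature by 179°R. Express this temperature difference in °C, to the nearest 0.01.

99.44°C

For a temperature interval the offset drops out; only the factor 5/9 applies.
179 × 5/9 = 99.44.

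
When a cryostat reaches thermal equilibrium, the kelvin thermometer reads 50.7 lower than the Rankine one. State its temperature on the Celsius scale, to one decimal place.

-209.8°C

Let x be the Rankine reading; then the kelvin reading is 5/9·x.
(5/9·x) - x = -50.7  ⇒  (-4/9)·x = -50.7  ⇒  x = 114.0750°R.
In Celsius: (114.075 - 491.67) × 5/9 = -209.8°C.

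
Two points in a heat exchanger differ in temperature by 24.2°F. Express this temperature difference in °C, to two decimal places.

13.44°C

An interval of 1°F corresponds to 5/9°C.
24.2 × 5/9 = 13.44.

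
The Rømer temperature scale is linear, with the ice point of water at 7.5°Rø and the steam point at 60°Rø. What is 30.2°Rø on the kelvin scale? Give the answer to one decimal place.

316.4 K

Linear interpolation between the fixed points: C = (30.2 - 7.5) × 100 / (60 - 7.5) = 43.2381°C.
Then 43.2381 + 273.15 = 316.4 K.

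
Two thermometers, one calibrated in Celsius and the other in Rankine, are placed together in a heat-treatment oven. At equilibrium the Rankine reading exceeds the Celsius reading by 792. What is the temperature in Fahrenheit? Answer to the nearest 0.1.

Let x be the Celsius reading; then the Rankine reading is 1.8·x + 491.67.
(1.8·x + 491.67) - x = 792  ⇒  (0.8)·x = 300.33  ⇒  x = 375.4125°C.
In Fahrenheit: 375.4125 × 1.8 + 32 = 707.7°F.

707.7°F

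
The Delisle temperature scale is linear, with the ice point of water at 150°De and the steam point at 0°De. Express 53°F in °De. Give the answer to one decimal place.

First in Celsius: (53 - 32) × 5/9 = 11.6667°C.
Linearly onto the Delisle scale: 150 + (11.6667 / 100) × (0 - 150) = 132.5°De.

132.5°De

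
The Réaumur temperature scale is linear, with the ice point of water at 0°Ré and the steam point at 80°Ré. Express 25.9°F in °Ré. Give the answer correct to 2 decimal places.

-2.71°Ré

First in Celsius: (25.9 - 32) × 5/9 = -3.3889°C.
Linearly onto the Réaumur scale: 0 + (-3.3889 / 100) × (80 - 0) = -2.71°Ré.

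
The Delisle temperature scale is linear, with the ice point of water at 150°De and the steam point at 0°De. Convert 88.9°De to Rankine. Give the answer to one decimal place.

565.0°R

Linear interpolation between the fixed points: C = (88.9 - 150) × 100 / (0 - 150) = 40.7333°C.
Then 40.7333 × 1.8 + 491.67 = 565.0°R.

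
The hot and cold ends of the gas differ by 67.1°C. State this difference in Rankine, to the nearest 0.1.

120.8°R

An interval of 1°C corresponds to 1.8°R.
67.1 × 1.8 = 120.8.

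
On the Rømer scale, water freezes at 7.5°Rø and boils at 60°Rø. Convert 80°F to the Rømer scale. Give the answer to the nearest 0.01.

21.50°Rø

First in Celsius: (80 - 32) × 5/9 = 26.6667°C.
Linearly onto the Rømer scale: 7.5 + (26.6667 / 100) × (60 - 7.5) = 21.50°Rø.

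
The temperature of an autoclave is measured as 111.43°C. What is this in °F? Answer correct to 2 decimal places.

232.57°F

In Fahrenheit: 111.4300 × 1.8 + 32 = 232.57°F.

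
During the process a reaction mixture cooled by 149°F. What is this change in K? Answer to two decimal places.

82.78 K

For a temperature interval the offset drops out; only the factor 5/9 applies.
149 × 5/9 = 82.78.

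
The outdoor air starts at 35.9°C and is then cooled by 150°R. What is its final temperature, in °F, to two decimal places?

The 150°R change is an interval, so only the factor 5/9 applies: -150 × 5/9 = -83.3333°C.
Final Celsius temperature: 35.9000 - 83.3333 = -47.4333°C.
In Fahrenheit: -47.4333 × 1.8 + 32 = -53.38°F.

-53.38°F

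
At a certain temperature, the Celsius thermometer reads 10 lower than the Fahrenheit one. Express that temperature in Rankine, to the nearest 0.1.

442.2°R

Let x be the Fahrenheit reading; then the Celsius reading is 5/9·x - 17.7778.
(5/9·x - 17.7778) - x = -10  ⇒  (-4/9)·x = 70/9  ⇒  x = -17.5000°F.
In Celsius: (-17.5 - 32) × 5/9 = -27.5000°C.
In Rankine: -27.5000 × 1.8 + 491.67 = 442.2°R.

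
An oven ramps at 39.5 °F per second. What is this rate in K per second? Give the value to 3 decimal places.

21.944 K/second

Since only a temperature interval is involved, the additive offset between the scales drops out.
A change of 1°F is a change of 5/9 K, so 39.5 × 5/9 = 21.944.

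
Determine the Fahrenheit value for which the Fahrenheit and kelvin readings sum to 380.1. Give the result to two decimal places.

80.18°F

Let F be the Fahrenheit reading. The kelvin reading is K = 5/9·F + 255.372.
Require F + K = 380.1: (14/9)·F + 255.372 = 380.1.
F = (380.1 - 255.372) / (14/9) = 80.18.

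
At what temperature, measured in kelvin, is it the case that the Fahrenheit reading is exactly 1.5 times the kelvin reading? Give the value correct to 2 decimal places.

1532.23 K

Let K be the kelvin reading. The Fahrenheit reading is F = 1.8·K - 459.67.
Require F = 1.5·K: 1.8·K - 459.67 = 1.5·K.
(0.3)·K = 459.67  ⇒  K = 1532.23.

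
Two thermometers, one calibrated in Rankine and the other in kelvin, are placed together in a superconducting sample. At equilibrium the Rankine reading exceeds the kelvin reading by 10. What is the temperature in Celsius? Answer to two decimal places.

Let x be the Rankine reading; then the kelvin reading is 5/9·x.
(5/9·x) - x = -10  ⇒  (-4/9)·x = -10  ⇒  x = 22.5000°R.
In Celsius: (22.5 - 491.67) × 5/9 = -260.65°C.

-260.65°C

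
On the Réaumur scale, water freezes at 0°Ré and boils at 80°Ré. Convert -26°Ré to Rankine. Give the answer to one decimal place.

Linear interpolation between the fixed points: C = (-26 - 0) × 100 / (80 - 0) = -32.5000°C.
Then -32.5000 × 1.8 + 491.67 = 433.2°R.

433.2°R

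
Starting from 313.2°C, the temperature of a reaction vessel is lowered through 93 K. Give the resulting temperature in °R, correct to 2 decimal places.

888.03°R

The 93 K change is an interval; Kelvin and Celsius degrees are the same size, so ΔC = -93°C.
Final Celsius temperature: 313.2000 - 93.0000 = 220.2000°C.
In Rankine: 220.2000 × 1.8 + 491.67 = 888.03°R.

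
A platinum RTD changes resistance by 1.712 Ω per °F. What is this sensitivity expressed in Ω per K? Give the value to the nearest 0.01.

3.08 Ω per K

Since only a temperature interval is involved, the additive offset between the scales drops out.
A change of 1 K is a change of 1.8°F, so per K the value is 1.712 × 1.8 = 3.08.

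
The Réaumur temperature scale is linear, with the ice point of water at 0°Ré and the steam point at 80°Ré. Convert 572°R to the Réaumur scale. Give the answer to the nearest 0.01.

First in Celsius: (572 - 491.67) × 5/9 = 44.6278°C.
Linearly onto the Réaumur scale: 0 + (44.6278 / 100) × (80 - 0) = 35.70°Ré.

35.70°Ré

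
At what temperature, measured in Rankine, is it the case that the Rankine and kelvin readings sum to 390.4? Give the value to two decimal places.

250.97°R

Let R be the Rankine reading. The kelvin reading is K = 5/9·R.
Require R + K = 390.4: (14/9)·R = 390.4.
R = (390.4) / (14/9) = 250.97.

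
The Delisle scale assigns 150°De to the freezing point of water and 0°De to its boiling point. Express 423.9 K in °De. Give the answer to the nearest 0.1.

First in Celsius: 423.9 - 273.15 = 150.7500°C.
Linearly onto the Delisle scale: 150 + (150.7500 / 100) × (0 - 150) = -76.1°De.

-76.1°De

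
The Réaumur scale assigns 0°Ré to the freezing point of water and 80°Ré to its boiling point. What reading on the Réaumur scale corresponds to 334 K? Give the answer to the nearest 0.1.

First in Celsius: 334 - 273.15 = 60.8500°C.
Linearly onto the Réaumur scale: 0 + (60.8500 / 100) × (80 - 0) = 48.7°Ré.

48.7°Ré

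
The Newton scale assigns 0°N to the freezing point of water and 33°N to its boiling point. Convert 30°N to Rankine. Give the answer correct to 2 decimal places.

655.31°R

Linear interpolation between the fixed points: C = (30 - 0) × 100 / (33 - 0) = 90.9091°C.
Then 90.9091 × 1.8 + 491.67 = 655.31°R.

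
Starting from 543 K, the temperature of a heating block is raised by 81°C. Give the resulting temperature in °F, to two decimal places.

663.53°F

Initial temperature in Celsius: 543 - 273.15 = 269.8500°C.
Final Celsius temperature: 269.8500 + 81.0000 = 350.8500°C.
In Fahrenheit: 350.8500 × 1.8 + 32 = 663.53°F.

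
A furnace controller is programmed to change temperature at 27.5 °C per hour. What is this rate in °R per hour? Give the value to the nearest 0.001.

Since only a temperature interval is involved, the additive offset between the scales drops out.
A change of 1°C is a change of 1.8°R, so 27.5 × 1.8 = 49.500.

49.500 °R/hour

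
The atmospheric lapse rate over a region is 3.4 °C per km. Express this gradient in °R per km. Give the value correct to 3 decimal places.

The quantity depends on a temperature interval, so only the ratio of degree sizes applies; the offset between the scales is irrelevant.
A change of 1°C is a change of 1.8°R, so 3.4 × 1.8 = 6.120.

6.120 °R/km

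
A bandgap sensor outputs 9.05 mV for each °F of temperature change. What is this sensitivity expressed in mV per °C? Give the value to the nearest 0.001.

16.290 mV per °C

The quantity depends on a temperature interval, so only the ratio of degree sizes applies; the offset between the scales is irrelevant.
A change of 1°C is a change of 1.8°F, so per °C the value is 9.05 × 1.8 = 16.290.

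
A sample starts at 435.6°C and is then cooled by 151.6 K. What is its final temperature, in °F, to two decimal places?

The 151.6 K change is an interval; Kelvin and Celsius degrees are the same size, so ΔC = -151.6°C.
Final Celsius temperature: 435.6000 - 151.6000 = 284.0000°C.
In Fahrenheit: 284.0000 × 1.8 + 32 = 543.20°F.

543.20°F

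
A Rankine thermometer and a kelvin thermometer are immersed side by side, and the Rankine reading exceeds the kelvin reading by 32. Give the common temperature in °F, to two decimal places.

-387.67°F

Let x be the Rankine reading; then the kelvin reading is 5/9·x.
(5/9·x) - x = -32  ⇒  (-4/9)·x = -32  ⇒  x = 72.0000°R.
In Celsius: (72 - 491.67) × 5/9 = -233.1500°C.
In Fahrenheit: -233.1500 × 1.8 + 32 = -387.67°F.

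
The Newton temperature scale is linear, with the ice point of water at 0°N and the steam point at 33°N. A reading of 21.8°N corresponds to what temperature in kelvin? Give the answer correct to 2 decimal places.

Linear interpolation between the fixed points: C = (21.8 - 0) × 100 / (33 - 0) = 66.0606°C.
Then 66.0606 + 273.15 = 339.21 K.

339.21 K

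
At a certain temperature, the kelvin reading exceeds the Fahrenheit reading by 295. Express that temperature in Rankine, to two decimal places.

Let x be the Fahrenheit reading; then the kelvin reading is 5/9·x + 255.372.
(5/9·x + 255.372) - x = 295  ⇒  (-4/9)·x = 39.6278  ⇒  x = -89.1625°F.
In Celsius: (-89.1625 - 32) × 5/9 = -67.3125°C.
In Rankine: -67.3125 × 1.8 + 491.67 = 370.51°R.

370.51°R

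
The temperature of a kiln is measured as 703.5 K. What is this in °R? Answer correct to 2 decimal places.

In Celsius: 703.5 - 273.15 = 430.3500°C.
In Rankine: 430.3500 × 1.8 + 491.67 = 1266.30°R.

1266.30°R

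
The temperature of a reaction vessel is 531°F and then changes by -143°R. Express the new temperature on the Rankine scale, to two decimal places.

Initial temperature in Celsius: (531 - 32) × 5/9 = 277.2222°C.
The 143°R change is an interval, so only the factor 5/9 applies: -143 × 5/9 = -79.4444°C.
Final Celsius temperature: 277.2222 - 79.4444 = 197.7778°C.
In Rankine: 197.7778 × 1.8 + 491.67 = 847.67°R.

847.67°R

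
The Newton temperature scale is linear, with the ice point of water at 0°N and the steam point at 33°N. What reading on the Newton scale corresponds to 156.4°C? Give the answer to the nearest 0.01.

Linearly onto the Newton scale: 0 + (156.4000 / 100) × (33 - 0) = 51.61°N.

51.61°N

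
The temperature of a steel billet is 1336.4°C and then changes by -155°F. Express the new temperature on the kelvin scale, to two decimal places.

The 155°F change is an interval, so only the factor 5/9 applies: -155 × 5/9 = -86.1111°C.
Final Celsius temperature: 1336.4000 - 86.1111 = 1250.2889°C.
In kelvin: 1250.2889 + 273.15 = 1523.44 K.

1523.44 K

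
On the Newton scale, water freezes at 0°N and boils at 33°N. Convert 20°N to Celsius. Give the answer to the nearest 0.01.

60.61°C

Linear interpolation between the fixed points: C = (20 - 0) × 100 / (33 - 0) = 60.6061°C.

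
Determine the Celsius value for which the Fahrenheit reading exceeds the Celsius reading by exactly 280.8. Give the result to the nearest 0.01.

311.00°C

Let C be the Celsius reading. The Fahrenheit reading is F = 1.8·C + 32.
Require F - C = 280.8: (0.8)·C + 32 = 280.8.
C = (280.8 - 32) / (0.8) = 311.00.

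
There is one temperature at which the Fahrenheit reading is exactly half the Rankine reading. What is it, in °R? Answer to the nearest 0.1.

919.3°R

Let R be the Rankine reading. The Fahrenheit reading is F = 1·R - 459.67.
Require F = 0.5·R: 1·R - 459.67 = 0.5·R.
(0.5)·R = 459.67  ⇒  R = 919.3.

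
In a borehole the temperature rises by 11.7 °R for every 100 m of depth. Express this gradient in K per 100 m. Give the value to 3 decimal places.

6.500 K/100 m

Since only a temperature interval is involved, the additive offset between the scales drops out.
A change of 1°R is a change of 5/9 K, so 11.7 × 5/9 = 6.500.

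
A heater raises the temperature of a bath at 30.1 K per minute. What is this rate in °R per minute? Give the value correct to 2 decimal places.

Since only a temperature interval is involved, the additive offset between the scales drops out.
A change of 1 K is a change of 1.8°R, so 30.1 × 1.8 = 54.18.

54.18 °R/minute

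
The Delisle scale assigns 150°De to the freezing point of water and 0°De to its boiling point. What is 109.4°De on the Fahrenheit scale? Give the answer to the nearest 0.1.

80.7°F

Linear interpolation between the fixed points: C = (109.4 - 150) × 100 / (0 - 150) = 27.0667°C.
Then 27.0667 × 1.8 + 32 = 80.7°F.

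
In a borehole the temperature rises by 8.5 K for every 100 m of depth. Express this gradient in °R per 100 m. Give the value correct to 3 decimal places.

Since only a temperature interval is involved, the additive offset between the scales drops out.
A change of 1 K is a change of 1.8°R, so 8.5 × 1.8 = 15.300.

15.300 °R/100 m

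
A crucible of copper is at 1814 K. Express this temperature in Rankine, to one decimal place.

3265.2°R

In Celsius: 1814 - 273.15 = 1540.8500°C.
In Rankine: 1540.8500 × 1.8 + 491.67 = 3265.2°R.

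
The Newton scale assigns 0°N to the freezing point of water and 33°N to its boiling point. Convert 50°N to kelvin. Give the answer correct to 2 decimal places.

424.67 K

Linear interpolation between the fixed points: C = (50 - 0) × 100 / (33 - 0) = 151.5152°C.
Then 151.5152 + 273.15 = 424.67 K.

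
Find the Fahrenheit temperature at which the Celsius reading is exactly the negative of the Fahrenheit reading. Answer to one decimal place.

11.4°F

Let F be the Fahrenheit reading. The Celsius reading is C = 5/9·F - 17.7778.
Require C = -1·F: 5/9·F - 17.7778 = -1·F.
(14/9)·F = 17.7778  ⇒  F = 11.4.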